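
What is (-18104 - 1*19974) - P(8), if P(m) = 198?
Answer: -38276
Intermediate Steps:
(-18104 - 1*19974) - P(8) = (-18104 - 1*19974) - 1*198 = (-18104 - 19974) - 198 = -38078 - 198 = -38276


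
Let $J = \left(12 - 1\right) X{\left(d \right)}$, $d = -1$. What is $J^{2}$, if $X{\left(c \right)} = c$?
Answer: $121$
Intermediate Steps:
$J = -11$ ($J = \left(12 - 1\right) \left(-1\right) = 11 \left(-1\right) = -11$)
$J^{2} = \left(-11\right)^{2} = 121$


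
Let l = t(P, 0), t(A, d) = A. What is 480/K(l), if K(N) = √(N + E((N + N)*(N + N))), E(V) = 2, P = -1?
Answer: 480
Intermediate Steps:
l = -1
K(N) = √(2 + N) (K(N) = √(N + 2) = √(2 + N))
480/K(l) = 480/(√(2 - 1)) = 480/(√1) = 480/1 = 480*1 = 480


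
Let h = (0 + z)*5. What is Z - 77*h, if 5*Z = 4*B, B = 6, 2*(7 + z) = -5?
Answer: 36623/10 ≈ 3662.3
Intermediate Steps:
z = -19/2 (z = -7 + (1/2)*(-5) = -7 - 5/2 = -19/2 ≈ -9.5000)
h = -95/2 (h = (0 - 19/2)*5 = -19/2*5 = -95/2 ≈ -47.500)
Z = 24/5 (Z = (4*6)/5 = (1/5)*24 = 24/5 ≈ 4.8000)
Z - 77*h = 24/5 - 77*(-95/2) = 24/5 + 7315/2 = 36623/10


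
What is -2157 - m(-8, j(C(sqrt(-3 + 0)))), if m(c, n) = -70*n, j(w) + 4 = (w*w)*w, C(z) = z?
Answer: -2437 - 210*I*sqrt(3) ≈ -2437.0 - 363.73*I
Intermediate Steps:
j(w) = -4 + w**3 (j(w) = -4 + (w*w)*w = -4 + w**2*w = -4 + w**3)
-2157 - m(-8, j(C(sqrt(-3 + 0)))) = -2157 - (-70)*(-4 + (sqrt(-3 + 0))**3) = -2157 - (-70)*(-4 + (sqrt(-3))**3) = -2157 - (-70)*(-4 + (I*sqrt(3))**3) = -2157 - (-70)*(-4 - 3*I*sqrt(3)) = -2157 - (280 + 210*I*sqrt(3)) = -2157 + (-280 - 210*I*sqrt(3)) = -2437 - 210*I*sqrt(3)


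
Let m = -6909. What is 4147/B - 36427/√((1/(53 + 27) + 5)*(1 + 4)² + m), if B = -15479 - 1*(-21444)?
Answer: 4147/5965 + 145708*I*√108539/108539 ≈ 0.69522 + 442.27*I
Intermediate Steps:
B = 5965 (B = -15479 + 21444 = 5965)
4147/B - 36427/√((1/(53 + 27) + 5)*(1 + 4)² + m) = 4147/5965 - 36427/√((1/(53 + 27) + 5)*(1 + 4)² - 6909) = 4147*(1/5965) - 36427/√((1/80 + 5)*5² - 6909) = 4147/5965 - 36427/√((1/80 + 5)*25 - 6909) = 4147/5965 - 36427/√((401/80)*25 - 6909) = 4147/5965 - 36427/√(2005/16 - 6909) = 4147/5965 - 36427*(-4*I*√108539/108539) = 4147/5965 - (-145708)*I*√108539/108539 = 4147/5965 + 145708*I*√108539/108539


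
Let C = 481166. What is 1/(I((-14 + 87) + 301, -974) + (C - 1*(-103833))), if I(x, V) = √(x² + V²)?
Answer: 584999/342222741449 - 2*√272138/342222741449 ≈ 1.7064e-6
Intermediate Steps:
I(x, V) = √(V² + x²)
1/(I((-14 + 87) + 301, -974) + (C - 1*(-103833))) = 1/(√((-974)² + ((-14 + 87) + 301)²) + (481166 - 1*(-103833))) = 1/(√(948676 + (73 + 301)²) + (481166 + 103833)) = 1/(√(948676 + 374²) + 584999) = 1/(√(948676 + 139876) + 584999) = 1/(√1088552 + 584999) = 1/(2*√272138 + 584999) = 1/(584999 + 2*√272138)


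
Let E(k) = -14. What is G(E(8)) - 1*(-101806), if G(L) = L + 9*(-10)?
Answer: 101702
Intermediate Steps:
G(L) = -90 + L (G(L) = L - 90 = -90 + L)
G(E(8)) - 1*(-101806) = (-90 - 14) - 1*(-101806) = -104 + 101806 = 101702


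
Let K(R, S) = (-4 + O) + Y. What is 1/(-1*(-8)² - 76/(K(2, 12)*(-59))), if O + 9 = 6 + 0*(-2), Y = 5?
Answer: -59/3814 ≈ -0.015469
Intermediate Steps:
O = -3 (O = -9 + (6 + 0*(-2)) = -9 + (6 + 0) = -9 + 6 = -3)
K(R, S) = -2 (K(R, S) = (-4 - 3) + 5 = -7 + 5 = -2)
1/(-1*(-8)² - 76/(K(2, 12)*(-59))) = 1/(-1*(-8)² - 76/((-2)*(-59))) = 1/(-1*64 - (-38)*(-1)/59) = 1/(-64 - 76*1/118) = 1/(-64 - 38/59) = 1/(-3814/59) = -59/3814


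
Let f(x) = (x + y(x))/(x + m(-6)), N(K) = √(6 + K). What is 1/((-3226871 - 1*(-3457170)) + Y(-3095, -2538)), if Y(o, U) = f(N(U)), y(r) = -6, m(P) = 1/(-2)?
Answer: (I + 4*√633)/(230311*I + 921200*√633) ≈ 4.3422e-6 - 2.0606e-12*I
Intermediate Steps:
m(P) = -½
f(x) = (-6 + x)/(-½ + x) (f(x) = (x - 6)/(x - ½) = (-6 + x)/(-½ + x))
Y(o, U) = 2*(-6 + √(6 + U))/(-1 + 2*√(6 + U))
1/((-3226871 - 1*(-3457170)) + Y(-3095, -2538)) = 1/((-3226871 - 1*(-3457170)) + 2*(-6 + √(6 - 2538))/(-1 + 2*√(6 - 2538))) = 1/((-3226871 + 3457170) + 2*(-6 + √(-2532))/(-1 + 2*√(-2532))) = 1/(230299 + 2*(-6 + 2*I*√633)/(-1 + 2*(2*I*√633))) = 1/(230299 + 2*(-6 + 2*I*√633)/(-1 + 4*I*√633))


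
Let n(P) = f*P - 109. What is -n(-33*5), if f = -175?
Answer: -28766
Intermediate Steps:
n(P) = -109 - 175*P (n(P) = -175*P - 109 = -109 - 175*P)
-n(-33*5) = -(-109 - (-5775)*5) = -(-109 - 175*(-165)) = -(-109 + 28875) = -1*28766 = -28766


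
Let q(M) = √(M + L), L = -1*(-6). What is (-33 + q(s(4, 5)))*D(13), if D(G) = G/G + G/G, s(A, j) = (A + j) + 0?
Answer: -66 + 2*√15 ≈ -58.254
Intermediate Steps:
s(A, j) = A + j
D(G) = 2 (D(G) = 1 + 1 = 2)
L = 6
q(M) = √(6 + M) (q(M) = √(M + 6) = √(6 + M))
(-33 + q(s(4, 5)))*D(13) = (-33 + √(6 + (4 + 5)))*2 = (-33 + √(6 + 9))*2 = (-33 + √15)*2 = -66 + 2*√15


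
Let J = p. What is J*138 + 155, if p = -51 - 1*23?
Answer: -10057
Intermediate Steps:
p = -74 (p = -51 - 23 = -74)
J = -74
J*138 + 155 = -74*138 + 155 = -10212 + 155 = -10057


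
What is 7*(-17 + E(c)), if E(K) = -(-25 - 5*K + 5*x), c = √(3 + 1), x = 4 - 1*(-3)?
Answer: -119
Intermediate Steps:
x = 7 (x = 4 + 3 = 7)
c = 2 (c = √4 = 2)
E(K) = -10 + 5*K (E(K) = -(10 - 5*K) = -5*(2 - K) = -10 + 5*K)
7*(-17 + E(c)) = 7*(-17 + (-10 + 5*2)) = 7*(-17 + (-10 + 10)) = 7*(-17 + 0) = 7*(-17) = -119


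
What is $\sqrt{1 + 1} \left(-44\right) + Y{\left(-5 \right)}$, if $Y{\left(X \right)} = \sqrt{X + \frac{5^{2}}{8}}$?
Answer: $- 44 \sqrt{2} + \frac{i \sqrt{30}}{4} \approx -62.225 + 1.3693 i$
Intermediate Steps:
$Y{\left(X \right)} = \sqrt{\frac{25}{8} + X}$ ($Y{\left(X \right)} = \sqrt{X + 25 \cdot \frac{1}{8}} = \sqrt{X + \frac{25}{8}} = \sqrt{\frac{25}{8} + X}$)
$\sqrt{1 + 1} \left(-44\right) + Y{\left(-5 \right)} = \sqrt{1 + 1} \left(-44\right) + \frac{\sqrt{50 + 16 \left(-5\right)}}{4} = \sqrt{2} \left(-44\right) + \frac{\sqrt{50 - 80}}{4} = - 44 \sqrt{2} + \frac{\sqrt{-30}}{4} = - 44 \sqrt{2} + \frac{i \sqrt{30}}{4}$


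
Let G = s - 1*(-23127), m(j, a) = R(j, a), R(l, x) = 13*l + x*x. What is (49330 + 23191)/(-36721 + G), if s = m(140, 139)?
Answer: 72521/7547 ≈ 9.6093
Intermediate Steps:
R(l, x) = x**2 + 13*l (R(l, x) = 13*l + x**2 = x**2 + 13*l)
m(j, a) = a**2 + 13*j
s = 21141 (s = 139**2 + 13*140 = 19321 + 1820 = 21141)
G = 44268 (G = 21141 - 1*(-23127) = 21141 + 23127 = 44268)
(49330 + 23191)/(-36721 + G) = (49330 + 23191)/(-36721 + 44268) = 72521/7547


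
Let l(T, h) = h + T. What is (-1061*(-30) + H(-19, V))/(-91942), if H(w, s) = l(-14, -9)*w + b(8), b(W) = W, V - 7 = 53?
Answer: -32275/91942 ≈ -0.35104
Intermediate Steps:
V = 60 (V = 7 + 53 = 60)
l(T, h) = T + h
H(w, s) = 8 - 23*w (H(w, s) = (-14 - 9)*w + 8 = -23*w + 8 = 8 - 23*w)
(-1061*(-30) + H(-19, V))/(-91942) = (-1061*(-30) + (8 - 23*(-19)))/(-91942) = (31830 + (8 + 437))*(-1/91942) = (31830 + 445)*(-1/91942) = 32275*(-1/91942) = -32275/91942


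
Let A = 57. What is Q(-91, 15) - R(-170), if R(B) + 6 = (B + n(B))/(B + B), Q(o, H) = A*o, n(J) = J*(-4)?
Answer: -10359/2 ≈ -5179.5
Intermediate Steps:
n(J) = -4*J
Q(o, H) = 57*o
R(B) = -15/2 (R(B) = -6 + (B - 4*B)/(B + B) = -6 + (-3*B)/((2*B)) = -6 + (-3*B)*(1/(2*B)) = -6 - 3/2 = -15/2)
Q(-91, 15) - R(-170) = 57*(-91) - 1*(-15/2) = -5187 + 15/2 = -10359/2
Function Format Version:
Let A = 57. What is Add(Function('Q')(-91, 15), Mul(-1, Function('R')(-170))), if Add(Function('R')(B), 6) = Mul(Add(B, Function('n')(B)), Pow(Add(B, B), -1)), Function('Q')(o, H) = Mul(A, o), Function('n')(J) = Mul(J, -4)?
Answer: Rational(-10359, 2) ≈ -5179.5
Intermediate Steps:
Function('n')(J) = Mul(-4, J)
Function('Q')(o, H) = Mul(57, o)
Function('R')(B) = Rational(-15, 2) (Function('R')(B) = Add(-6, Mul(Add(B, Mul(-4, B)), Pow(Add(B, B), -1))) = Add(-6, Mul(Mul(-3, B), Pow(Mul(2, B), -1))) = Add(-6, Mul(Mul(-3, B), Mul(Rational(1, 2), Pow(B, -1)))) = Add(-6, Rational(-3, 2)) = Rational(-15, 2))
Add(Function('Q')(-91, 15), Mul(-1, Function('R')(-170))) = Add(Mul(57, -91), Mul(-1, Rational(-15, 2))) = Add(-5187, Rational(15, 2)) = Rational(-10359, 2)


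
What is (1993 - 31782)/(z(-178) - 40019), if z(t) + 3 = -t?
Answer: 29789/39844 ≈ 0.74764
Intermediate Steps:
z(t) = -3 - t
(1993 - 31782)/(z(-178) - 40019) = (1993 - 31782)/((-3 - 1*(-178)) - 40019) = -29789/((-3 + 178) - 40019) = -29789/(175 - 40019) = -29789/(-39844) = -29789*(-1/39844) = 29789/39844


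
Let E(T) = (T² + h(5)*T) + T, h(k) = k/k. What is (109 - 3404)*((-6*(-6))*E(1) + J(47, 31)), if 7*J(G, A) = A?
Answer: -2593165/7 ≈ -3.7045e+5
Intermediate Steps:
h(k) = 1
E(T) = T² + 2*T (E(T) = (T² + 1*T) + T = (T² + T) + T = (T + T²) + T = T² + 2*T)
J(G, A) = A/7
(109 - 3404)*((-6*(-6))*E(1) + J(47, 31)) = (109 - 3404)*((-6*(-6))*(1*(2 + 1)) + (⅐)*31) = -3295*(36*(1*3) + 31/7) = -3295*(36*3 + 31/7) = -3295*(108 + 31/7) = -3295*787/7 = -2593165/7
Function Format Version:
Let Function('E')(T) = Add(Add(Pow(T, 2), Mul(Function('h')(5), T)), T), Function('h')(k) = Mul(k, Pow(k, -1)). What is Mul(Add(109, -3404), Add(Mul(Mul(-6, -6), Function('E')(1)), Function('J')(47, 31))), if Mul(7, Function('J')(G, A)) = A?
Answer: Rational(-2593165, 7) ≈ -3.7045e+5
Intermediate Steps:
Function('h')(k) = 1
Function('E')(T) = Add(Pow(T, 2), Mul(2, T)) (Function('E')(T) = Add(Add(Pow(T, 2), Mul(1, T)), T) = Add(Add(Pow(T, 2), T), T) = Add(Add(T, Pow(T, 2)), T) = Add(Pow(T, 2), Mul(2, T)))
Function('J')(G, A) = Mul(Rational(1, 7), A)
Mul(Add(109, -3404), Add(Mul(Mul(-6, -6), Function('E')(1)), Function('J')(47, 31))) = Mul(Add(109, -3404), Add(Mul(Mul(-6, -6), Mul(1, Add(2, 1))), Mul(Rational(1, 7), 31))) = Mul(-3295, Add(Mul(36, Mul(1, 3)), Rational(31, 7))) = Mul(-3295, Add(Mul(36, 3), Rational(31, 7))) = Mul(-3295, Add(108, Rational(31, 7))) = Mul(-3295, Rational(787, 7)) = Rational(-2593165, 7)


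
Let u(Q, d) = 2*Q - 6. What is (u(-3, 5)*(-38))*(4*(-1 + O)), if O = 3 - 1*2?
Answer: 0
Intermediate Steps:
O = 1 (O = 3 - 2 = 1)
u(Q, d) = -6 + 2*Q
(u(-3, 5)*(-38))*(4*(-1 + O)) = ((-6 + 2*(-3))*(-38))*(4*(-1 + 1)) = ((-6 - 6)*(-38))*(4*0) = -12*(-38)*0 = 456*0 = 0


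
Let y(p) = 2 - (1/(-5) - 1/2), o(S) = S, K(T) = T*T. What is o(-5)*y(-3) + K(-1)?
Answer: -25/2 ≈ -12.500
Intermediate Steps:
K(T) = T²
y(p) = 27/10 (y(p) = 2 - (1*(-⅕) - 1*½) = 2 - (-⅕ - ½) = 2 - 1*(-7/10) = 2 + 7/10 = 27/10)
o(-5)*y(-3) + K(-1) = -5*27/10 + (-1)² = -27/2 + 1 = -25/2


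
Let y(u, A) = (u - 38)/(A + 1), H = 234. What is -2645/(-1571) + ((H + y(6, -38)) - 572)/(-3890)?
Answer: 200145752/113057015 ≈ 1.7703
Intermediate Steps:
y(u, A) = (-38 + u)/(1 + A)
-2645/(-1571) + ((H + y(6, -38)) - 572)/(-3890) = -2645/(-1571) + ((234 + (-38 + 6)/(1 - 38)) - 572)/(-3890) = -2645*(-1/1571) + ((234 - 32/(-37)) - 572)*(-1/3890) = 2645/1571 + ((234 - 1/37*(-32)) - 572)*(-1/3890) = 2645/1571 + ((234 + 32/37) - 572)*(-1/3890) = 2645/1571 + (8690/37 - 572)*(-1/3890) = 2645/1571 - 12474/37*(-1/3890) = 2645/1571 + 6237/71965 = 200145752/113057015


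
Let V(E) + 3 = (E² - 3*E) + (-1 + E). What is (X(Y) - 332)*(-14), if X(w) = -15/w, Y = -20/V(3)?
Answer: 9317/2 ≈ 4658.5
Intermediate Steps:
V(E) = -4 + E² - 2*E (V(E) = -3 + ((E² - 3*E) + (-1 + E)) = -3 + (-1 + E² - 2*E) = -4 + E² - 2*E)
Y = 20 (Y = -20/(-4 + 3² - 2*3) = -20/(-4 + 9 - 6) = -20/(-1) = -20*(-1) = 20)
(X(Y) - 332)*(-14) = (-15/20 - 332)*(-14) = (-15*1/20 - 332)*(-14) = (-¾ - 332)*(-14) = -1331/4*(-14) = 9317/2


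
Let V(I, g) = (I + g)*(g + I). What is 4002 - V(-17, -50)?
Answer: -487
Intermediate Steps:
V(I, g) = (I + g)**2 (V(I, g) = (I + g)*(I + g) = (I + g)**2)
4002 - V(-17, -50) = 4002 - (-17 - 50)**2 = 4002 - 1*(-67)**2 = 4002 - 1*4489 = 4002 - 4489 = -487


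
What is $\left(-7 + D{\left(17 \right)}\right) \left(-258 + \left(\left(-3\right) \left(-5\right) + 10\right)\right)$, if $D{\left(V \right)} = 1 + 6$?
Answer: $0$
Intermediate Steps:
$D{\left(V \right)} = 7$
$\left(-7 + D{\left(17 \right)}\right) \left(-258 + \left(\left(-3\right) \left(-5\right) + 10\right)\right) = \left(-7 + 7\right) \left(-258 + \left(\left(-3\right) \left(-5\right) + 10\right)\right) = 0 \left(-258 + \left(15 + 10\right)\right) = 0 \left(-258 + 25\right) = 0 \left(-233\right) = 0$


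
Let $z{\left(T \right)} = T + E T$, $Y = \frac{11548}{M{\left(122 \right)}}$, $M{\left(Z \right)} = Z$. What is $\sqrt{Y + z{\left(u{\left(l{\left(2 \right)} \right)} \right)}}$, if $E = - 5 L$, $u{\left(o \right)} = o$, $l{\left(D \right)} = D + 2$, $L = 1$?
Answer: $\frac{\sqrt{292678}}{61} \approx 8.8688$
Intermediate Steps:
$l{\left(D \right)} = 2 + D$
$E = -5$ ($E = \left(-5\right) 1 = -5$)
$Y = \frac{5774}{61}$ ($Y = \frac{11548}{122} = 11548 \cdot \frac{1}{122} = \frac{5774}{61} \approx 94.656$)
$z{\left(T \right)} = - 4 T$ ($z{\left(T \right)} = T - 5 T = - 4 T$)
$\sqrt{Y + z{\left(u{\left(l{\left(2 \right)} \right)} \right)}} = \sqrt{\frac{5774}{61} - 4 \left(2 + 2\right)} = \sqrt{\frac{5774}{61} - 16} = \sqrt{\frac{4798}{61}} = \frac{\sqrt{292678}}{61}$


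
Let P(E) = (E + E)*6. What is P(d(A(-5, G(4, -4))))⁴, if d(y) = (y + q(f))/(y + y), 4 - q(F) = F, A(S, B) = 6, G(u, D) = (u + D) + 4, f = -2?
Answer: 20736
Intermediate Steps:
G(u, D) = 4 + D + u (G(u, D) = (D + u) + 4 = 4 + D + u)
q(F) = 4 - F
d(y) = (6 + y)/(2*y) (d(y) = (y + (4 - 1*(-2)))/(y + y) = (y + (4 + 2))/((2*y)) = (y + 6)*(1/(2*y)) = (6 + y)*(1/(2*y)) = (6 + y)/(2*y))
P(E) = 12*E (P(E) = (2*E)*6 = 12*E)
P(d(A(-5, G(4, -4))))⁴ = (12*((½)*(6 + 6)/6))⁴ = (12*((½)*(⅙)*12))⁴ = (12*1)⁴ = 12⁴ = 20736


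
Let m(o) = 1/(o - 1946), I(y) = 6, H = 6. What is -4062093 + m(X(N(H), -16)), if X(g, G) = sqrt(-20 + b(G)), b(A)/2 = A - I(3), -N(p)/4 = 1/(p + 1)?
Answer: -7691532475543/1893490 - 2*I/946745 ≈ -4.0621e+6 - 2.1125e-6*I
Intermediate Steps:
N(p) = -4/(1 + p) (N(p) = -4/(p + 1) = -4/(1 + p))
b(A) = -12 + 2*A (b(A) = 2*(A - 1*6) = 2*(A - 6) = 2*(-6 + A) = -12 + 2*A)
X(g, G) = sqrt(-32 + 2*G) (X(g, G) = sqrt(-20 + (-12 + 2*G)) = sqrt(-32 + 2*G))
m(o) = 1/(-1946 + o)
-4062093 + m(X(N(H), -16)) = -4062093 + 1/(-1946 + sqrt(-32 + 2*(-16))) = -4062093 + 1/(-1946 + sqrt(-32 - 32)) = -4062093 + 1/(-1946 + sqrt(-64)) = -4062093 + 1/(-1946 + 8*I) = -4062093 + (-1946 - 8*I)/3786980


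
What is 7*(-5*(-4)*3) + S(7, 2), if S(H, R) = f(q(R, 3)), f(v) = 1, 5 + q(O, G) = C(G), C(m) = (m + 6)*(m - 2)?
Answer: 421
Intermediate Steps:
C(m) = (-2 + m)*(6 + m) (C(m) = (6 + m)*(-2 + m) = (-2 + m)*(6 + m))
q(O, G) = -17 + G**2 + 4*G (q(O, G) = -5 + (-12 + G**2 + 4*G) = -17 + G**2 + 4*G)
S(H, R) = 1
7*(-5*(-4)*3) + S(7, 2) = 7*(-5*(-4)*3) + 1 = 7*(20*3) + 1 = 7*60 + 1 = 420 + 1 = 421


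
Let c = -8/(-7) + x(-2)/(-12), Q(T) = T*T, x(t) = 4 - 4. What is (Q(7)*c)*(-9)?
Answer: -504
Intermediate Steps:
x(t) = 0
Q(T) = T**2
c = 8/7 (c = -8/(-7) + 0/(-12) = -8*(-1/7) + 0*(-1/12) = 8/7 + 0 = 8/7 ≈ 1.1429)
(Q(7)*c)*(-9) = (7**2*(8/7))*(-9) = (49*(8/7))*(-9) = 56*(-9) = -504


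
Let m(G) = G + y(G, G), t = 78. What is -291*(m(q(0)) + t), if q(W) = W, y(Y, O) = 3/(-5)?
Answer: -112617/5 ≈ -22523.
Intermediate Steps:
y(Y, O) = -3/5 (y(Y, O) = 3*(-1/5) = -3/5)
m(G) = -3/5 + G (m(G) = G - 3/5 = -3/5 + G)
-291*(m(q(0)) + t) = -291*((-3/5 + 0) + 78) = -291*(-3/5 + 78) = -291*387/5 = -112617/5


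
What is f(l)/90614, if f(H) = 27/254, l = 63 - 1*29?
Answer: 27/23015956 ≈ 1.1731e-6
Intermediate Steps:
l = 34 (l = 63 - 29 = 34)
f(H) = 27/254 (f(H) = 27*(1/254) = 27/254)
f(l)/90614 = (27/254)/90614 = (27/254)*(1/90614) = 27/23015956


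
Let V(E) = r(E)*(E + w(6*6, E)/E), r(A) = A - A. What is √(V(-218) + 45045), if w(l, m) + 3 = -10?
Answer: 3*√5005 ≈ 212.24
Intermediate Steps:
w(l, m) = -13 (w(l, m) = -3 - 10 = -13)
r(A) = 0
V(E) = 0 (V(E) = 0*(E - 13/E) = 0)
√(V(-218) + 45045) = √(0 + 45045) = √45045 = 3*√5005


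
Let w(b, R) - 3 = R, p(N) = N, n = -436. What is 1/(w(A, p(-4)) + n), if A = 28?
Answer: -1/437 ≈ -0.0022883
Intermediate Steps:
w(b, R) = 3 + R
1/(w(A, p(-4)) + n) = 1/((3 - 4) - 436) = 1/(-1 - 436) = 1/(-437) = -1/437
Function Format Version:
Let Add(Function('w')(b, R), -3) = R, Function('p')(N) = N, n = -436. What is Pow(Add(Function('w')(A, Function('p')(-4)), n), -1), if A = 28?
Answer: Rational(-1, 437) ≈ -0.0022883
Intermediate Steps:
Function('w')(b, R) = Add(3, R)
Pow(Add(Function('w')(A, Function('p')(-4)), n), -1) = Pow(Add(Add(3, -4), -436), -1) = Pow(Add(-1, -436), -1) = Pow(-437, -1) = Rational(-1, 437)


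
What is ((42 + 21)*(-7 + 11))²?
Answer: 63504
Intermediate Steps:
((42 + 21)*(-7 + 11))² = (63*4)² = 252² = 63504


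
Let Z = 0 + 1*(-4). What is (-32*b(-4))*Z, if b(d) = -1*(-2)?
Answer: 256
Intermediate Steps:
Z = -4 (Z = 0 - 4 = -4)
b(d) = 2
(-32*b(-4))*Z = -32*2*(-4) = -64*(-4) = 256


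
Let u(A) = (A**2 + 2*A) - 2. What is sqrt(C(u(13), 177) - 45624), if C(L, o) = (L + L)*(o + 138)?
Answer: sqrt(75966) ≈ 275.62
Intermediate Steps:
u(A) = -2 + A**2 + 2*A
C(L, o) = 2*L*(138 + o) (C(L, o) = (2*L)*(138 + o) = 2*L*(138 + o))
sqrt(C(u(13), 177) - 45624) = sqrt(2*(-2 + 13**2 + 2*13)*(138 + 177) - 45624) = sqrt(2*(-2 + 169 + 26)*315 - 45624) = sqrt(2*193*315 - 45624) = sqrt(121590 - 45624) = sqrt(75966)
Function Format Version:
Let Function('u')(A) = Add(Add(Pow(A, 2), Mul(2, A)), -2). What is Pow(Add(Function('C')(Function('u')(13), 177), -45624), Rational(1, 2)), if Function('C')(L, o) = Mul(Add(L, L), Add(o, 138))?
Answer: Pow(75966, Rational(1, 2)) ≈ 275.62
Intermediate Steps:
Function('u')(A) = Add(-2, Pow(A, 2), Mul(2, A))
Function('C')(L, o) = Mul(2, L, Add(138, o)) (Function('C')(L, o) = Mul(Mul(2, L), Add(138, o)) = Mul(2, L, Add(138, o)))
Pow(Add(Function('C')(Function('u')(13), 177), -45624), Rational(1, 2)) = Pow(Add(Mul(2, Add(-2, Pow(13, 2), Mul(2, 13)), Add(138, 177)), -45624), Rational(1, 2)) = Pow(Add(Mul(2, Add(-2, 169, 26), 315), -45624), Rational(1, 2)) = Pow(Add(Mul(2, 193, 315), -45624), Rational(1, 2)) = Pow(Add(121590, -45624), Rational(1, 2)) = Pow(75966, Rational(1, 2))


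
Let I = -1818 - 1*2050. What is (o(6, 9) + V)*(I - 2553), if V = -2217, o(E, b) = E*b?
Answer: 13888623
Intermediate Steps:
I = -3868 (I = -1818 - 2050 = -3868)
(o(6, 9) + V)*(I - 2553) = (6*9 - 2217)*(-3868 - 2553) = (54 - 2217)*(-6421) = -2163*(-6421) = 13888623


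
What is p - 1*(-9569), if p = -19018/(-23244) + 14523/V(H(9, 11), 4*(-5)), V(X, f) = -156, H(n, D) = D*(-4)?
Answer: 16944379/1788 ≈ 9476.7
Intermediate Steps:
H(n, D) = -4*D
p = -164993/1788 (p = -19018/(-23244) + 14523/(-156) = -19018*(-1/23244) + 14523*(-1/156) = 9509/11622 - 4841/52 = -164993/1788 ≈ -92.278)
p - 1*(-9569) = -164993/1788 - 1*(-9569) = -164993/1788 + 9569 = 16944379/1788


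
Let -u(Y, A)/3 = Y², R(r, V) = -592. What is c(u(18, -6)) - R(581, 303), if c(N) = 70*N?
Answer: -67448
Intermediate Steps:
u(Y, A) = -3*Y²
c(u(18, -6)) - R(581, 303) = 70*(-3*18²) - 1*(-592) = 70*(-3*324) + 592 = 70*(-972) + 592 = -68040 + 592 = -67448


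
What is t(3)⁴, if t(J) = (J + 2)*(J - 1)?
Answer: 10000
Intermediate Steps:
t(J) = (-1 + J)*(2 + J) (t(J) = (2 + J)*(-1 + J) = (-1 + J)*(2 + J))
t(3)⁴ = (-2 + 3 + 3²)⁴ = (-2 + 3 + 9)⁴ = 10⁴ = 10000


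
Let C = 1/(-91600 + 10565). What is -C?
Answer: 1/81035 ≈ 1.2340e-5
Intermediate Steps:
C = -1/81035 (C = 1/(-81035) = -1/81035 ≈ -1.2340e-5)
-C = -1*(-1/81035) = 1/81035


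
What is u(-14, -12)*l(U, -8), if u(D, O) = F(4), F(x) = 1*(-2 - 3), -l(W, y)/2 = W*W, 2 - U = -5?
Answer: 490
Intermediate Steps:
U = 7 (U = 2 - 1*(-5) = 2 + 5 = 7)
l(W, y) = -2*W² (l(W, y) = -2*W*W = -2*W²)
F(x) = -5 (F(x) = 1*(-5) = -5)
u(D, O) = -5
u(-14, -12)*l(U, -8) = -(-10)*7² = -(-10)*49 = -5*(-98) = 490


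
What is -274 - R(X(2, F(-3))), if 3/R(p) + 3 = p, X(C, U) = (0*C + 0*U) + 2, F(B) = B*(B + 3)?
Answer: -271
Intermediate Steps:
F(B) = B*(3 + B)
X(C, U) = 2 (X(C, U) = (0 + 0) + 2 = 0 + 2 = 2)
R(p) = 3/(-3 + p)
-274 - R(X(2, F(-3))) = -274 - 3/(-3 + 2) = -274 - 3/(-1) = -274 - 3*(-1) = -274 - 1*(-3) = -274 + 3 = -271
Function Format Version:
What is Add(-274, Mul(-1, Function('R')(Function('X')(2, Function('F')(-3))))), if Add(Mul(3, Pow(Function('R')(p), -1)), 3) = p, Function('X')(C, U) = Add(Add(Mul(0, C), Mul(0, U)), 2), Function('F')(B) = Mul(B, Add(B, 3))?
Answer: -271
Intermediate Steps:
Function('F')(B) = Mul(B, Add(3, B))
Function('X')(C, U) = 2 (Function('X')(C, U) = Add(Add(0, 0), 2) = Add(0, 2) = 2)
Function('R')(p) = Mul(3, Pow(Add(-3, p), -1))
Add(-274, Mul(-1, Function('R')(Function('X')(2, Function('F')(-3))))) = Add(-274, Mul(-1, Mul(3, Pow(Add(-3, 2), -1)))) = Add(-274, Mul(-1, Mul(3, Pow(-1, -1)))) = Add(-274, Mul(-1, Mul(3, -1))) = Add(-274, Mul(-1, -3)) = Add(-274, 3) = -271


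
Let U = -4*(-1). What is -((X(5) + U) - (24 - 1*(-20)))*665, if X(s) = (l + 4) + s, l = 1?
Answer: 19950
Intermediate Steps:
X(s) = 5 + s (X(s) = (1 + 4) + s = 5 + s)
U = 4
-((X(5) + U) - (24 - 1*(-20)))*665 = -(((5 + 5) + 4) - (24 - 1*(-20)))*665 = -((10 + 4) - (24 + 20))*665 = -(14 - 1*44)*665 = -(14 - 44)*665 = -(-30)*665 = -1*(-19950) = 19950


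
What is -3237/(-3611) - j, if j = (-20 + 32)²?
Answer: -516747/3611 ≈ -143.10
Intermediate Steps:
j = 144 (j = 12² = 144)
-3237/(-3611) - j = -3237/(-3611) - 1*144 = -3237*(-1/3611) - 144 = 3237/3611 - 144 = -516747/3611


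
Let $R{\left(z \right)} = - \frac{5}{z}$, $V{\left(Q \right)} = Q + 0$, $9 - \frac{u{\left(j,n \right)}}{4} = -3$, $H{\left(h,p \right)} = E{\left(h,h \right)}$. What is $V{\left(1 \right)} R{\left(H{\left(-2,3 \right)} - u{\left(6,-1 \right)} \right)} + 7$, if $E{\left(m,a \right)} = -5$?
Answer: $\frac{376}{53} \approx 7.0943$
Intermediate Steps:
$H{\left(h,p \right)} = -5$
$u{\left(j,n \right)} = 48$ ($u{\left(j,n \right)} = 36 - -12 = 36 + 12 = 48$)
$V{\left(Q \right)} = Q$
$V{\left(1 \right)} R{\left(H{\left(-2,3 \right)} - u{\left(6,-1 \right)} \right)} + 7 = 1 \left(- \frac{5}{-5 - 48}\right) + 7 = 1 \left(- \frac{5}{-53}\right) + 7 = 1 \left(\left(-5\right) \left(- \frac{1}{53}\right)\right) + 7 = 1 \cdot \frac{5}{53} + 7 = \frac{5}{53} + 7 = \frac{376}{53}$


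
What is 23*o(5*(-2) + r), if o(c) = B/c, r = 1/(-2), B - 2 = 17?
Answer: -874/21 ≈ -41.619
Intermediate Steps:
B = 19 (B = 2 + 17 = 19)
r = -½ ≈ -0.50000
o(c) = 19/c
23*o(5*(-2) + r) = 23*(19/(5*(-2) - ½)) = 23*(19/(-10 - ½)) = 23*(19/(-21/2)) = 23*(19*(-2/21)) = 23*(-38/21) = -874/21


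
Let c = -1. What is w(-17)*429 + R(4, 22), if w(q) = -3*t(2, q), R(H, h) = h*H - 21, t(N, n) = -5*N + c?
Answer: 14224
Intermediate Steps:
t(N, n) = -1 - 5*N (t(N, n) = -5*N - 1 = -1 - 5*N)
R(H, h) = -21 + H*h (R(H, h) = H*h - 21 = -21 + H*h)
w(q) = 33 (w(q) = -3*(-1 - 5*2) = -3*(-1 - 10) = -3*(-11) = 33)
w(-17)*429 + R(4, 22) = 33*429 + (-21 + 4*22) = 14157 + (-21 + 88) = 14157 + 67 = 14224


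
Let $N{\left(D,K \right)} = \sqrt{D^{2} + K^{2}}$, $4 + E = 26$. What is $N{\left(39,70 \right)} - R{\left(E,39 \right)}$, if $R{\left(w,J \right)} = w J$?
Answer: $-858 + \sqrt{6421} \approx -777.87$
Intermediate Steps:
$E = 22$ ($E = -4 + 26 = 22$)
$R{\left(w,J \right)} = J w$
$N{\left(39,70 \right)} - R{\left(E,39 \right)} = \sqrt{39^{2} + 70^{2}} - 39 \cdot 22 = \sqrt{1521 + 4900} - 858 = \sqrt{6421} - 858 = -858 + \sqrt{6421}$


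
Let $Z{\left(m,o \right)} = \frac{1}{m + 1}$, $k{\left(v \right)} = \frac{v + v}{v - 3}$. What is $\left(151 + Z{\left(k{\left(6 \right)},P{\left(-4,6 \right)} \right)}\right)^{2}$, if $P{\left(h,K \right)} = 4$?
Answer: $\frac{571536}{25} \approx 22861.0$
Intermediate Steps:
$k{\left(v \right)} = \frac{2 v}{-3 + v}$
$Z{\left(m,o \right)} = \frac{1}{1 + m}$
$\left(151 + Z{\left(k{\left(6 \right)},P{\left(-4,6 \right)} \right)}\right)^{2} = \left(151 + \frac{1}{1 + 2 \cdot 6 \frac{1}{-3 + 6}}\right)^{2} = \left(151 + \frac{1}{1 + 2 \cdot 6 \cdot \frac{1}{3}}\right)^{2} = \left(151 + \frac{1}{1 + 4}\right)^{2} = \left(151 + \frac{1}{5}\right)^{2} = \left(\frac{756}{5}\right)^{2} = \frac{571536}{25}$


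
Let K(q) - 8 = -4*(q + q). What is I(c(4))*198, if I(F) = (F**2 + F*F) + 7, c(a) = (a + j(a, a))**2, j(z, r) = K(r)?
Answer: 63361386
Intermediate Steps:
K(q) = 8 - 8*q (K(q) = 8 - 4*(q + q) = 8 - 8*q)
j(z, r) = 8 - 8*r
c(a) = (8 - 7*a)**2 (c(a) = (a + (8 - 8*a))**2 = (8 - 7*a)**2)
I(F) = 7 + 2*F**2 (I(F) = (F**2 + F**2) + 7 = 2*F**2 + 7 = 7 + 2*F**2)
I(c(4))*198 = (7 + 2*((-8 + 7*4)**2)**2)*198 = (7 + 2*((-8 + 28)**2)**2)*198 = (7 + 2*(20**2)**2)*198 = (7 + 2*400**2)*198 = (7 + 2*160000)*198 = (7 + 320000)*198 = 320007*198 = 63361386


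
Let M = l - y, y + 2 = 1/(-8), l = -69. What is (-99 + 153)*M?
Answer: -14445/4 ≈ -3611.3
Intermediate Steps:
y = -17/8 (y = -2 + 1/(-8) = -2 - ⅛ = -17/8 ≈ -2.1250)
M = -535/8 (M = -69 - 1*(-17/8) = -69 + 17/8 = -535/8 ≈ -66.875)
(-99 + 153)*M = (-99 + 153)*(-535/8) = 54*(-535/8) = -14445/4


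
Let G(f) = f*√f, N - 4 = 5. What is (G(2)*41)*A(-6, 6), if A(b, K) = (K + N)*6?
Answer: 7380*√2 ≈ 10437.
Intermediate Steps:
N = 9 (N = 4 + 5 = 9)
A(b, K) = 54 + 6*K (A(b, K) = (K + 9)*6 = (9 + K)*6 = 54 + 6*K)
G(f) = f^(3/2)
(G(2)*41)*A(-6, 6) = (2^(3/2)*41)*(54 + 6*6) = ((2*√2)*41)*(54 + 36) = (82*√2)*90 = 7380*√2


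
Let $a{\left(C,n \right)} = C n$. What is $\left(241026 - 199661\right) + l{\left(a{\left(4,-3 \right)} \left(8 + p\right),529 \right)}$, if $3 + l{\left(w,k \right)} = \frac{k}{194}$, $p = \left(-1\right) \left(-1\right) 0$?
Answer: $\frac{8024757}{194} \approx 41365.0$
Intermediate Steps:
$p = 0$ ($p = 1 \cdot 0 = 0$)
$l{\left(w,k \right)} = -3 + \frac{k}{194}$
$\left(241026 - 199661\right) + l{\left(a{\left(4,-3 \right)} \left(8 + p\right),529 \right)} = \left(241026 - 199661\right) + \left(-3 + \frac{1}{194} \cdot 529\right) = 41365 + \left(-3 + \frac{529}{194}\right) = 41365 - \frac{53}{194} = \frac{8024757}{194}$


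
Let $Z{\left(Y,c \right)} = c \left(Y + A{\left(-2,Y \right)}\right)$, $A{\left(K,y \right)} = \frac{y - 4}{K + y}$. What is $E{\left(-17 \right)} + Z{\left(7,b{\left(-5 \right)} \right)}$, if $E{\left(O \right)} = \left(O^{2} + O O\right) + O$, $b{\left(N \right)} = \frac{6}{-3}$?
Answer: $\frac{2729}{5} \approx 545.8$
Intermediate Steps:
$A{\left(K,y \right)} = \frac{-4 + y}{K + y}$
$b{\left(N \right)} = -2$ ($b{\left(N \right)} = 6 \left(- \frac{1}{3}\right) = -2$)
$E{\left(O \right)} = O + 2 O^{2}$ ($E{\left(O \right)} = \left(O^{2} + O^{2}\right) + O = 2 O^{2} + O = O + 2 O^{2}$)
$Z{\left(Y,c \right)} = c \left(Y + \frac{-4 + Y}{-2 + Y}\right)$
$E{\left(-17 \right)} + Z{\left(7,b{\left(-5 \right)} \right)} = - 17 \left(1 + 2 \left(-17\right)\right) - \frac{2 \left(-4 + 7^{2} - 7\right)}{-2 + 7} = - 17 \left(1 - 34\right) - \frac{2 \left(-4 + 49 - 7\right)}{5} = \left(-17\right) \left(-33\right) - \frac{2}{5} \cdot 38 = 561 - \frac{76}{5} = \frac{2729}{5}$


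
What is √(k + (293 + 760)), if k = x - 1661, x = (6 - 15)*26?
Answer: I*√842 ≈ 29.017*I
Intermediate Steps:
x = -234 (x = -9*26 = -234)
k = -1895 (k = -234 - 1661 = -1895)
√(k + (293 + 760)) = √(-1895 + (293 + 760)) = √(-1895 + 1053) = √(-842) = I*√842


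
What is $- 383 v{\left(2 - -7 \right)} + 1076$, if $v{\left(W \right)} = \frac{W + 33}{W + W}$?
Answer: $\frac{547}{3} \approx 182.33$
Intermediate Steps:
$v{\left(W \right)} = \frac{33 + W}{2 W}$
$- 383 v{\left(2 - -7 \right)} + 1076 = - 383 \frac{33 + \left(2 - -7\right)}{2 \left(2 - -7\right)} + 1076 = - 383 \frac{33 + \left(2 + 7\right)}{2 \left(2 + 7\right)} + 1076 = - 383 \frac{33 + 9}{2 \cdot 9} + 1076 = - 383 \cdot \frac{1}{2} \cdot \frac{1}{9} \cdot 42 + 1076 = \left(-383\right) \frac{7}{3} + 1076 = - \frac{2681}{3} + 1076 = \frac{547}{3}$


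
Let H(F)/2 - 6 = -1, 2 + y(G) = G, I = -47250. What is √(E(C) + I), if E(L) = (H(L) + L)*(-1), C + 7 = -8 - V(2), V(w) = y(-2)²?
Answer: I*√47229 ≈ 217.32*I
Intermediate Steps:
y(G) = -2 + G
V(w) = 16 (V(w) = (-2 - 2)² = (-4)² = 16)
H(F) = 10 (H(F) = 12 + 2*(-1) = 12 - 2 = 10)
C = -31 (C = -7 + (-8 - 1*16) = -7 + (-8 - 16) = -7 - 24 = -31)
E(L) = -10 - L (E(L) = (10 + L)*(-1) = -10 - L)
√(E(C) + I) = √((-10 - 1*(-31)) - 47250) = √((-10 + 31) - 47250) = √(21 - 47250) = √(-47229) = I*√47229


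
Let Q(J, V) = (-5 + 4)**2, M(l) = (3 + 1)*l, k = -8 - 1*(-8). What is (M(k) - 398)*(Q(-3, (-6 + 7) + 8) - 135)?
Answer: 53332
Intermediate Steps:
k = 0 (k = -8 + 8 = 0)
M(l) = 4*l
Q(J, V) = 1 (Q(J, V) = (-1)**2 = 1)
(M(k) - 398)*(Q(-3, (-6 + 7) + 8) - 135) = (4*0 - 398)*(1 - 135) = (0 - 398)*(-134) = -398*(-134) = 53332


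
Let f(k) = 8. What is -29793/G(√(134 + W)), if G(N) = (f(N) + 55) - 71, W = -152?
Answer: 29793/8 ≈ 3724.1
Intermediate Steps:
G(N) = -8 (G(N) = (8 + 55) - 71 = 63 - 71 = -8)
-29793/G(√(134 + W)) = -29793/(-8) = -29793*(-⅛) = 29793/8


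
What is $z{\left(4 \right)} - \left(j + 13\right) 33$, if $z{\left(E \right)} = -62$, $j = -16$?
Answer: $37$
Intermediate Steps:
$z{\left(4 \right)} - \left(j + 13\right) 33 = -62 - \left(-16 + 13\right) 33 = -62 - \left(-3\right) 33 = -62 - -99 = -62 + 99 = 37$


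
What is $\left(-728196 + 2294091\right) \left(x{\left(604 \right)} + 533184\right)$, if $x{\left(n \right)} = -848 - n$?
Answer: $832636480140$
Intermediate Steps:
$\left(-728196 + 2294091\right) \left(x{\left(604 \right)} + 533184\right) = \left(-728196 + 2294091\right) \left(\left(-848 - 604\right) + 533184\right) = 1565895 \left(\left(-848 - 604\right) + 533184\right) = 1565895 \left(-1452 + 533184\right) = 1565895 \cdot 531732 = 832636480140$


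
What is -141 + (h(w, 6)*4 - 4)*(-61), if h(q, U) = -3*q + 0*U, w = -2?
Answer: -1361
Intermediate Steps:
h(q, U) = -3*q (h(q, U) = -3*q + 0 = -3*q)
-141 + (h(w, 6)*4 - 4)*(-61) = -141 + (-3*(-2)*4 - 4)*(-61) = -141 + (6*4 - 4)*(-61) = -141 + (24 - 4)*(-61) = -141 + 20*(-61) = -141 - 1220 = -1361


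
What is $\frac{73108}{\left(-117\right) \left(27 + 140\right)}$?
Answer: $- \frac{73108}{19539} \approx -3.7416$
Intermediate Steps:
$\frac{73108}{\left(-117\right) \left(27 + 140\right)} = \frac{73108}{\left(-117\right) 167} = \frac{73108}{-19539} = 73108 \left(- \frac{1}{19539}\right) = - \frac{73108}{19539}$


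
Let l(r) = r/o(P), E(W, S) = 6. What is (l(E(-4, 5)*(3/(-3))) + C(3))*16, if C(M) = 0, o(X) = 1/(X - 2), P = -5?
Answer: 672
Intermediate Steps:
o(X) = 1/(-2 + X)
l(r) = -7*r (l(r) = r/(1/(-2 - 5)) = r/(1/(-7)) = r/(-⅐) = r*(-7) = -7*r)
(l(E(-4, 5)*(3/(-3))) + C(3))*16 = (-42*3/(-3) + 0)*16 = (-42*3*(-⅓) + 0)*16 = (-42*(-1) + 0)*16 = (-7*(-6) + 0)*16 = (42 + 0)*16 = 42*16 = 672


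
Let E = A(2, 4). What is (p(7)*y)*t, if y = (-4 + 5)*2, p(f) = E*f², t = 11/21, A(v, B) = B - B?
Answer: 0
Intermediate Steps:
A(v, B) = 0
E = 0
t = 11/21 (t = 11*(1/21) = 11/21 ≈ 0.52381)
p(f) = 0 (p(f) = 0*f² = 0)
y = 2 (y = 1*2 = 2)
(p(7)*y)*t = (0*2)*(11/21) = 0*(11/21) = 0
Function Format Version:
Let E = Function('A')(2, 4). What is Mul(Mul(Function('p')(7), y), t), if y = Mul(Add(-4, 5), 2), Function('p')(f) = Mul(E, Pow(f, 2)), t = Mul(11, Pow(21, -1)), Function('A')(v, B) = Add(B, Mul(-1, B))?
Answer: 0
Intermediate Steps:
Function('A')(v, B) = 0
E = 0
t = Rational(11, 21) (t = Mul(11, Rational(1, 21)) = Rational(11, 21) ≈ 0.52381)
Function('p')(f) = 0 (Function('p')(f) = Mul(0, Pow(f, 2)) = 0)
y = 2 (y = Mul(1, 2) = 2)
Mul(Mul(Function('p')(7), y), t) = Mul(Mul(0, 2), Rational(11, 21)) = Mul(0, Rational(11, 21)) = 0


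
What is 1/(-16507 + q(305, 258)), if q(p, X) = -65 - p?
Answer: -1/16877 ≈ -5.9252e-5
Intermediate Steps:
1/(-16507 + q(305, 258)) = 1/(-16507 + (-65 - 1*305)) = 1/(-16507 + (-65 - 305)) = 1/(-16507 - 370) = 1/(-16877) = -1/16877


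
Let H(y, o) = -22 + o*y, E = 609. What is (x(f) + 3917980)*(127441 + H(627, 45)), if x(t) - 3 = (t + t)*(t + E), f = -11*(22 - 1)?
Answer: 582592066998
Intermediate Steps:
f = -231 (f = -11*21 = -231)
x(t) = 3 + 2*t*(609 + t) (x(t) = 3 + (t + t)*(t + 609) = 3 + (2*t)*(609 + t) = 3 + 2*t*(609 + t))
(x(f) + 3917980)*(127441 + H(627, 45)) = ((3 + 2*(-231)**2 + 1218*(-231)) + 3917980)*(127441 + (-22 + 45*627)) = ((3 + 2*53361 - 281358) + 3917980)*(127441 + (-22 + 28215)) = ((3 + 106722 - 281358) + 3917980)*(127441 + 28193) = (-174633 + 3917980)*155634 = 3743347*155634 = 582592066998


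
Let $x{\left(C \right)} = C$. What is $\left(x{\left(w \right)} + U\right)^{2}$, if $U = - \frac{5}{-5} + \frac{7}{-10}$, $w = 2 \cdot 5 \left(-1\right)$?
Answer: $\frac{9409}{100} \approx 94.09$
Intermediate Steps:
$w = -10$ ($w = 10 \left(-1\right) = -10$)
$U = \frac{3}{10}$ ($U = \left(-5\right) \left(- \frac{1}{5}\right) + 7 \left(- \frac{1}{10}\right) = 1 - \frac{7}{10} = \frac{3}{10} \approx 0.3$)
$\left(x{\left(w \right)} + U\right)^{2} = \left(-10 + \frac{3}{10}\right)^{2} = \left(- \frac{97}{10}\right)^{2} = \frac{9409}{100}$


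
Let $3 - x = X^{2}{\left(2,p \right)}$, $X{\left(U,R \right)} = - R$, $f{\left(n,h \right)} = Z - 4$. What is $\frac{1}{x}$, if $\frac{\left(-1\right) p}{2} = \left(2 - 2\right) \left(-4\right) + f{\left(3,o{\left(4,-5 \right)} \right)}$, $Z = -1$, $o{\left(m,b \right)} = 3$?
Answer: $- \frac{1}{97} \approx -0.010309$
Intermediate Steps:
$f{\left(n,h \right)} = -5$ ($f{\left(n,h \right)} = -1 - 4 = -5$)
$p = 10$ ($p = - 2 \left(\left(2 - 2\right) \left(-4\right) - 5\right) = - 2 \left(0 \left(-4\right) - 5\right) = - 2 \left(0 - 5\right) = \left(-2\right) \left(-5\right) = 10$)
$x = -97$ ($x = 3 - \left(\left(-1\right) 10\right)^{2} = 3 - \left(-10\right)^{2} = 3 - 100 = -97$)
$\frac{1}{x} = \frac{1}{-97} = - \frac{1}{97}$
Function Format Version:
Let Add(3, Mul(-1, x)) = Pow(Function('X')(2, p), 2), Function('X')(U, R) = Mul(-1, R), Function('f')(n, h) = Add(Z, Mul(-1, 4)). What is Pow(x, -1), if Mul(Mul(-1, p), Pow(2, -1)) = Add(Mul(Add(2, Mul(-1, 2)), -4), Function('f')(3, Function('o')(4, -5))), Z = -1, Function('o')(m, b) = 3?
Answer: Rational(-1, 97) ≈ -0.010309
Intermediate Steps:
Function('f')(n, h) = -5 (Function('f')(n, h) = Add(-1, Mul(-1, 4)) = Add(-1, -4) = -5)
p = 10 (p = Mul(-2, Add(Mul(Add(2, Mul(-1, 2)), -4), -5)) = Mul(-2, Add(Mul(Add(2, -2), -4), -5)) = Mul(-2, Add(Mul(0, -4), -5)) = Mul(-2, Add(0, -5)) = Mul(-2, -5) = 10)
x = -97 (x = Add(3, Mul(-1, Pow(Mul(-1, 10), 2))) = Add(3, Mul(-1, Pow(-10, 2))) = Add(3, Mul(-1, 100)) = Add(3, -100) = -97)
Pow(x, -1) = Pow(-97, -1) = Rational(-1, 97)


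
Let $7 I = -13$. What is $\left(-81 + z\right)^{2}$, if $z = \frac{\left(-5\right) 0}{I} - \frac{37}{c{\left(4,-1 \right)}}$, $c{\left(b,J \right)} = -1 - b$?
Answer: $\frac{135424}{25} \approx 5417.0$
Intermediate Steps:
$I = - \frac{13}{7}$ ($I = \frac{1}{7} \left(-13\right) = - \frac{13}{7} \approx -1.8571$)
$z = \frac{37}{5}$ ($z = \frac{\left(-5\right) 0}{- \frac{13}{7}} - \frac{37}{-1 - 4} = 0 \left(- \frac{7}{13}\right) - \frac{37}{-1 - 4} = 0 - \frac{37}{-5} = 0 - - \frac{37}{5} = 0 + \frac{37}{5} = \frac{37}{5} \approx 7.4$)
$\left(-81 + z\right)^{2} = \left(-81 + \frac{37}{5}\right)^{2} = \left(- \frac{368}{5}\right)^{2} = \frac{135424}{25}$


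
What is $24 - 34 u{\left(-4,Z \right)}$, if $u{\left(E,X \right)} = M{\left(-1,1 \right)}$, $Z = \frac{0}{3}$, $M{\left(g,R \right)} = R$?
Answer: $-10$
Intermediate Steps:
$Z = 0$ ($Z = 0 \cdot \frac{1}{3} = 0$)
$u{\left(E,X \right)} = 1$
$24 - 34 u{\left(-4,Z \right)} = 24 - 34 = -10$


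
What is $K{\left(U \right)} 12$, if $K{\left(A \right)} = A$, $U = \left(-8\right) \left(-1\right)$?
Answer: $96$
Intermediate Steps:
$U = 8$
$K{\left(U \right)} 12 = 8 \cdot 12 = 96$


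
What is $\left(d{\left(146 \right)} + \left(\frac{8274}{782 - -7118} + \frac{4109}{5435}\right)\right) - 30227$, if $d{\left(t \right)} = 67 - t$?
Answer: $- \frac{130115613871}{4293650} \approx -30304.0$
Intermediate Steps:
$\left(d{\left(146 \right)} + \left(\frac{8274}{782 - -7118} + \frac{4109}{5435}\right)\right) - 30227 = \left(\left(67 - 146\right) + \left(\frac{8274}{782 - -7118} + \frac{4109}{5435}\right)\right) - 30227 = \left(\left(67 - 146\right) + \left(\frac{8274}{782 + 7118} + 4109 \cdot \frac{1}{5435}\right)\right) - 30227 = \left(-79 + \left(\frac{8274}{7900} + \frac{4109}{5435}\right)\right) - 30227 = \left(-79 + \left(8274 \cdot \frac{1}{7900} + \frac{4109}{5435}\right)\right) - 30227 = \left(-79 + \left(\frac{4137}{3950} + \frac{4109}{5435}\right)\right) - 30227 = \left(-79 + \frac{7743029}{4293650}\right) - 30227 = - \frac{331455321}{4293650} - 30227 = - \frac{130115613871}{4293650}$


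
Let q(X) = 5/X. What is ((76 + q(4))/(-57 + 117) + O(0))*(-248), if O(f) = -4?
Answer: 6727/10 ≈ 672.70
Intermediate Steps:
((76 + q(4))/(-57 + 117) + O(0))*(-248) = ((76 + 5/4)/(-57 + 117) - 4)*(-248) = ((76 + 5*(1/4))/60 - 4)*(-248) = ((76 + 5/4)*(1/60) - 4)*(-248) = ((309/4)*(1/60) - 4)*(-248) = (103/80 - 4)*(-248) = -217/80*(-248) = 6727/10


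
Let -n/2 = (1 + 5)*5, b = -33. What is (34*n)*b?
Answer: 67320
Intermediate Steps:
n = -60 (n = -2*(1 + 5)*5 = -12*5 = -2*30 = -60)
(34*n)*b = (34*(-60))*(-33) = -2040*(-33) = 67320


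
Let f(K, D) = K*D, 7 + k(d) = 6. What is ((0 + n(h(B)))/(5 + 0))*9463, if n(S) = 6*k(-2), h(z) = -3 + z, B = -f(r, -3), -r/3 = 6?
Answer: -56778/5 ≈ -11356.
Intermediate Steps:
k(d) = -1 (k(d) = -7 + 6 = -1)
r = -18 (r = -3*6 = -18)
f(K, D) = D*K
B = -54 (B = -(-3)*(-18) = -1*54 = -54)
n(S) = -6 (n(S) = 6*(-1) = -6)
((0 + n(h(B)))/(5 + 0))*9463 = ((0 - 6)/(5 + 0))*9463 = -6/5*9463 = -56778/5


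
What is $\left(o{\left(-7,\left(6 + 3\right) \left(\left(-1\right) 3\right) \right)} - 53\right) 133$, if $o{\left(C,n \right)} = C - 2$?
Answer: $-8246$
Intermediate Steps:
$o{\left(C,n \right)} = -2 + C$
$\left(o{\left(-7,\left(6 + 3\right) \left(\left(-1\right) 3\right) \right)} - 53\right) 133 = \left(\left(-2 - 7\right) - 53\right) 133 = \left(-9 - 53\right) 133 = \left(-62\right) 133 = -8246$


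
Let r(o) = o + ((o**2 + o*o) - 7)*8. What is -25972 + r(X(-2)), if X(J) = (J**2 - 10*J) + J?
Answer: -18262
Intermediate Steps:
X(J) = J**2 - 9*J
r(o) = -56 + o + 16*o**2 (r(o) = o + ((o**2 + o**2) - 7)*8 = o + (2*o**2 - 7)*8 = o + (-7 + 2*o**2)*8 = o + (-56 + 16*o**2) = -56 + o + 16*o**2)
-25972 + r(X(-2)) = -25972 + (-56 - 2*(-9 - 2) + 16*(-2*(-9 - 2))**2) = -25972 + (-56 - 2*(-11) + 16*(-2*(-11))**2) = -25972 + (-56 + 22 + 16*22**2) = -25972 + (-56 + 22 + 16*484) = -25972 + (-56 + 22 + 7744) = -25972 + 7710 = -18262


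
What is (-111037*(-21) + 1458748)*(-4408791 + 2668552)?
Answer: -6596419435475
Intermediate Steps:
(-111037*(-21) + 1458748)*(-4408791 + 2668552) = (2331777 + 1458748)*(-1740239) = 3790525*(-1740239) = -6596419435475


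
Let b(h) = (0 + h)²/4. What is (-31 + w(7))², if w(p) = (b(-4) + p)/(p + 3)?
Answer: 89401/100 ≈ 894.01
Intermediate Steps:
b(h) = h²/4 (b(h) = h²*(¼) = h²/4)
w(p) = (4 + p)/(3 + p) (w(p) = ((¼)*(-4)² + p)/(p + 3) = ((¼)*16 + p)/(3 + p) = (4 + p)/(3 + p))
(-31 + w(7))² = (-31 + (4 + 7)/(3 + 7))² = (-31 + 11/10)² = (-299/10)² = 89401/100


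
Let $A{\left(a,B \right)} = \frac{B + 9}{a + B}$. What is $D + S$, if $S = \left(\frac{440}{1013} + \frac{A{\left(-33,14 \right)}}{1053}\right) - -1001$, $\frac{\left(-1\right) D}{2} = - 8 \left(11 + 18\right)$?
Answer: $\frac{29700068096}{20267091} \approx 1465.4$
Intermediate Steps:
$D = 464$ ($D = - 2 \left(- 8 \left(11 + 18\right)\right) = - 2 \left(\left(-8\right) 29\right) = \left(-2\right) \left(-232\right) = 464$)
$A{\left(a,B \right)} = \frac{9 + B}{B + a}$
$S = \frac{20296137872}{20267091}$ ($S = \left(\frac{440}{1013} + \frac{\frac{1}{14 - 33} \left(9 + 14\right)}{1053}\right) - -1001 = \left(440 \cdot \frac{1}{1013} + \frac{1}{-19} \cdot 23 \cdot \frac{1}{1053}\right) + 1001 = \left(\frac{440}{1013} + \left(- \frac{1}{19}\right) 23 \cdot \frac{1}{1053}\right) + 1001 = \left(\frac{440}{1013} - \frac{23}{20007}\right) + 1001 = \frac{8779781}{20267091} + 1001 = \frac{20296137872}{20267091} \approx 1001.4$)
$D + S = 464 + \frac{20296137872}{20267091} = \frac{29700068096}{20267091}$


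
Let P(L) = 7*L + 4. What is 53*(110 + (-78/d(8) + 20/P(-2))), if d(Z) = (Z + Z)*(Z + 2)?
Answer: 455853/80 ≈ 5698.2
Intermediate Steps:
d(Z) = 2*Z*(2 + Z) (d(Z) = (2*Z)*(2 + Z) = 2*Z*(2 + Z))
P(L) = 4 + 7*L
53*(110 + (-78/d(8) + 20/P(-2))) = 53*(110 + (-78*1/(16*(2 + 8)) + 20/(4 + 7*(-2)))) = 53*(110 + (-78/(2*8*10) + 20/(4 - 14))) = 53*(110 + (-78/160 + 20/(-10))) = 53*(110 + (-78*1/160 + 20*(-⅒))) = 53*(110 + (-39/80 - 2)) = 53*(110 - 199/80) = 53*(8601/80) = 455853/80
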